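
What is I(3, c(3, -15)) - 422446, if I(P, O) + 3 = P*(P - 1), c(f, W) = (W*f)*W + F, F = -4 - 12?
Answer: -422443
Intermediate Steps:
F = -16
c(f, W) = -16 + f*W² (c(f, W) = (W*f)*W - 16 = f*W² - 16 = -16 + f*W²)
I(P, O) = -3 + P*(-1 + P) (I(P, O) = -3 + P*(P - 1) = -3 + P*(-1 + P))
I(3, c(3, -15)) - 422446 = (-3 + 3² - 1*3) - 422446 = (-3 + 9 - 3) - 422446 = 3 - 422446 = -422443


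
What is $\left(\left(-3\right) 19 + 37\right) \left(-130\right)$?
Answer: $2600$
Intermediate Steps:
$\left(\left(-3\right) 19 + 37\right) \left(-130\right) = \left(-57 + 37\right) \left(-130\right) = \left(-20\right) \left(-130\right) = 2600$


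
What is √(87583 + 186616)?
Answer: √274199 ≈ 523.64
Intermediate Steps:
√(87583 + 186616) = √274199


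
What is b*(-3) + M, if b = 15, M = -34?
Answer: -79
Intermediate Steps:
b*(-3) + M = 15*(-3) - 34 = -45 - 34 = -79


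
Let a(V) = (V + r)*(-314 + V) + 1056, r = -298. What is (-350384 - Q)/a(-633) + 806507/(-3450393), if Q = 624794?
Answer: -4076661558445/3045706756209 ≈ -1.3385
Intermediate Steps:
a(V) = 1056 + (-314 + V)*(-298 + V) (a(V) = (V - 298)*(-314 + V) + 1056 = (-298 + V)*(-314 + V) + 1056 = (-314 + V)*(-298 + V) + 1056 = 1056 + (-314 + V)*(-298 + V))
(-350384 - Q)/a(-633) + 806507/(-3450393) = (-350384 - 1*624794)/(94628 + (-633)² - 612*(-633)) + 806507/(-3450393) = (-350384 - 624794)/(94628 + 400689 + 387396) + 806507*(-1/3450393) = -975178/882713 - 806507/3450393 = -4076661558445/3045706756209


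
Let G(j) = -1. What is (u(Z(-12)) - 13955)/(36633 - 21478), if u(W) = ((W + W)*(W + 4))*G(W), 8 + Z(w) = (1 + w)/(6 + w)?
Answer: -35953/38970 ≈ -0.92258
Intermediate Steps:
Z(w) = -8 + (1 + w)/(6 + w)
u(W) = -2*W*(4 + W) (u(W) = ((W + W)*(W + 4))*(-1) = ((2*W)*(4 + W))*(-1) = (2*W*(4 + W))*(-1) = -2*W*(4 + W))
(u(Z(-12)) - 13955)/(36633 - 21478) = (-2*(-47 - 7*(-12))/(6 - 12)*(4 + (-47 - 7*(-12))/(6 - 12)) - 13955)/(36633 - 21478) = (-2*(-47 + 84)/(-6)*(4 + (-47 + 84)/(-6)) - 13955)/15155 = (-2*(-⅙*37)*(4 - ⅙*37) - 13955)*(1/15155) = (-2*(-37/6)*(4 - 37/6) - 13955)*(1/15155) = (-2*(-37/6)*(-13/6) - 13955)*(1/15155) = (-481/18 - 13955)*(1/15155) = -251671/18*1/15155 = -35953/38970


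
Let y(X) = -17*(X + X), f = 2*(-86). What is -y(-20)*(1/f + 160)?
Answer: -4678230/43 ≈ -1.0880e+5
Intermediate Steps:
f = -172
y(X) = -34*X
-y(-20)*(1/f + 160) = -(-34*(-20))*(1/(-172) + 160) = -680*(-1/172 + 160) = -680*27519/172 = -1*4678230/43 = -4678230/43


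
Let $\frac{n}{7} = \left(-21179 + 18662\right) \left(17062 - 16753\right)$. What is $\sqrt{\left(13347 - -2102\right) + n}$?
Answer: $i \sqrt{5428822} \approx 2330.0 i$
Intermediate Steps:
$n = -5444271$ ($n = 7 \left(-21179 + 18662\right) \left(17062 - 16753\right) = 7 \left(\left(-2517\right) 309\right) = 7 \left(-777753\right) = -5444271$)
$\sqrt{\left(13347 - -2102\right) + n} = \sqrt{\left(13347 - -2102\right) - 5444271} = \sqrt{\left(13347 + 2102\right) - 5444271} = \sqrt{15449 - 5444271} = \sqrt{-5428822} = i \sqrt{5428822}$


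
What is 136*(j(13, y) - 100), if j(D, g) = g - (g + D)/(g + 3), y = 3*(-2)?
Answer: -42296/3 ≈ -14099.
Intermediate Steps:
y = -6
j(D, g) = g - (D + g)/(3 + g)
136*(j(13, y) - 100) = 136*(((-6)² - 1*13 + 2*(-6))/(3 - 6) - 100) = 136*((36 - 13 - 12)/(-3) - 100) = 136*(-⅓*11 - 100) = 136*(-11/3 - 100) = 136*(-311/3) = -42296/3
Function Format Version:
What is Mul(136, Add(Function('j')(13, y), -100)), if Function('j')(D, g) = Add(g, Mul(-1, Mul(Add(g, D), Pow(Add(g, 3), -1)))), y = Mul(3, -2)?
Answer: Rational(-42296, 3) ≈ -14099.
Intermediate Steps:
y = -6
Function('j')(D, g) = Add(g, Mul(-1, Pow(Add(3, g), -1), Add(D, g))) (Function('j')(D, g) = Add(g, Mul(-1, Mul(Add(D, g), Pow(Add(3, g), -1)))) = Add(g, Mul(-1, Mul(Pow(Add(3, g), -1), Add(D, g)))) = Add(g, Mul(-1, Pow(Add(3, g), -1), Add(D, g))))
Mul(136, Add(Function('j')(13, y), -100)) = Mul(136, Add(Mul(Pow(Add(3, -6), -1), Add(Pow(-6, 2), Mul(-1, 13), Mul(2, -6))), -100)) = Mul(136, Add(Mul(Pow(-3, -1), Add(36, -13, -12)), -100)) = Mul(136, Add(Mul(Rational(-1, 3), 11), -100)) = Mul(136, Add(Rational(-11, 3), -100)) = Mul(136, Rational(-311, 3)) = Rational(-42296, 3)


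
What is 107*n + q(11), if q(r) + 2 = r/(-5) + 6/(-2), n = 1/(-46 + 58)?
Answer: 103/60 ≈ 1.7167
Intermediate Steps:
n = 1/12 ≈ 0.083333
q(r) = -5 - r/5 (q(r) = -2 + (r/(-5) + 6/(-2)) = -2 + (r*(-1/5) + 6*(-1/2)) = -2 + (-r/5 - 3) = -2 + (-3 - r/5) = -5 - r/5)
107*n + q(11) = 107*(1/12) + (-5 - 1/5*11) = 107/12 + (-5 - 11/5) = 107/12 - 36/5 = 103/60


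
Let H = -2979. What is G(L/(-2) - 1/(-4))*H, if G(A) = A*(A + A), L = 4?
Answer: -145971/8 ≈ -18246.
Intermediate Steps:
G(A) = 2*A**2 (G(A) = A*(2*A) = 2*A**2)
G(L/(-2) - 1/(-4))*H = (2*(4/(-2) - 1/(-4))**2)*(-2979) = (2*(4*(-1/2) - 1*(-1/4))**2)*(-2979) = (2*(-2 + 1/4)**2)*(-2979) = (2*(-7/4)**2)*(-2979) = (2*(49/16))*(-2979) = (49/8)*(-2979) = -145971/8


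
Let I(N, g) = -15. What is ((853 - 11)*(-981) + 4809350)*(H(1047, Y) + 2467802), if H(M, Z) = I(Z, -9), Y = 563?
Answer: 9830054410876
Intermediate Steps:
H(M, Z) = -15
((853 - 11)*(-981) + 4809350)*(H(1047, Y) + 2467802) = ((853 - 11)*(-981) + 4809350)*(-15 + 2467802) = (842*(-981) + 4809350)*2467787 = (-826002 + 4809350)*2467787 = 3983348*2467787 = 9830054410876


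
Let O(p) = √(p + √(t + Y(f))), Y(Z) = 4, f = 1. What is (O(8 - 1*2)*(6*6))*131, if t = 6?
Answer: 4716*√(6 + √10) ≈ 14275.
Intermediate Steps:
O(p) = √(p + √10) (O(p) = √(p + √(6 + 4)) = √(p + √10))
(O(8 - 1*2)*(6*6))*131 = (√((8 - 1*2) + √10)*(6*6))*131 = (√((8 - 2) + √10)*36)*131 = (√(6 + √10)*36)*131 = (36*√(6 + √10))*131 = 4716*√(6 + √10)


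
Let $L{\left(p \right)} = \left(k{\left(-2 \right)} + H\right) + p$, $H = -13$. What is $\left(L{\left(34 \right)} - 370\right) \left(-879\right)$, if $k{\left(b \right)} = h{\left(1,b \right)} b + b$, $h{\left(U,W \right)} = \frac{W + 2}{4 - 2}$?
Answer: $308529$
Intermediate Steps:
$h{\left(U,W \right)} = 1 + \frac{W}{2}$ ($h{\left(U,W \right)} = \frac{2 + W}{2} = \left(2 + W\right) \frac{1}{2} = 1 + \frac{W}{2}$)
$k{\left(b \right)} = b + b \left(1 + \frac{b}{2}\right)$ ($k{\left(b \right)} = \left(1 + \frac{b}{2}\right) b + b = b \left(1 + \frac{b}{2}\right) + b = b + b \left(1 + \frac{b}{2}\right)$)
$L{\left(p \right)} = -15 + p$ ($L{\left(p \right)} = \left(\frac{1}{2} \left(-2\right) \left(4 - 2\right) - 13\right) + p = \left(\frac{1}{2} \left(-2\right) 2 - 13\right) + p = \left(-2 - 13\right) + p = -15 + p$)
$\left(L{\left(34 \right)} - 370\right) \left(-879\right) = \left(\left(-15 + 34\right) - 370\right) \left(-879\right) = \left(19 + \left(-565 + 195\right)\right) \left(-879\right) = \left(19 - 370\right) \left(-879\right) = \left(-351\right) \left(-879\right) = 308529$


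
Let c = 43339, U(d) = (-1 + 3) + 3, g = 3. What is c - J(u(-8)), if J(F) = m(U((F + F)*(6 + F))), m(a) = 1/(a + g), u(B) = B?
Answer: 346711/8 ≈ 43339.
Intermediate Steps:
U(d) = 5 (U(d) = 2 + 3 = 5)
m(a) = 1/(3 + a) (m(a) = 1/(a + 3) = 1/(3 + a))
J(F) = ⅛ (J(F) = 1/(3 + 5) = 1/8 = ⅛)
c - J(u(-8)) = 43339 - 1*⅛ = 43339 - ⅛ = 346711/8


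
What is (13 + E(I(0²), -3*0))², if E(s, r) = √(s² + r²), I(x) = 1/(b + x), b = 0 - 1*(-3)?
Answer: 1600/9 ≈ 177.78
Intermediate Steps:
b = 3 (b = 0 + 3 = 3)
I(x) = 1/(3 + x)
E(s, r) = √(r² + s²)
(13 + E(I(0²), -3*0))² = (13 + √((-3*0)² + (1/(3 + 0²))²))² = (13 + √(0² + (1/(3 + 0))²))² = (13 + √(0 + (1/3)²))² = (13 + √(0 + (⅓)²))² = (13 + √(0 + ⅑))² = (13 + √(⅑))² = (13 + ⅓)² = (40/3)² = 1600/9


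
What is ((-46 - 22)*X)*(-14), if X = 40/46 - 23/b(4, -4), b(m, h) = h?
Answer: 144942/23 ≈ 6301.8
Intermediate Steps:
X = 609/92 (X = 40/46 - 23/(-4) = 40*(1/46) - 23*(-¼) = 20/23 + 23/4 = 609/92 ≈ 6.6196)
((-46 - 22)*X)*(-14) = ((-46 - 22)*(609/92))*(-14) = -68*609/92*(-14) = -10353/23*(-14) = 144942/23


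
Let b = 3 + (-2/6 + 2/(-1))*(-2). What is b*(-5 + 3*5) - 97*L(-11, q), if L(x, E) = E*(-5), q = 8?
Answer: 11870/3 ≈ 3956.7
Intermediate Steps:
L(x, E) = -5*E
b = 23/3 (b = 3 + (-2*1/6 + 2*(-1))*(-2) = 3 + (-1/3 - 2)*(-2) = 3 - 7/3*(-2) = 3 + 14/3 = 23/3 ≈ 7.6667)
b*(-5 + 3*5) - 97*L(-11, q) = 23*(-5 + 3*5)/3 - (-485)*8 = 23*(-5 + 15)/3 - 97*(-40) = (23/3)*10 + 3880 = 230/3 + 3880 = 11870/3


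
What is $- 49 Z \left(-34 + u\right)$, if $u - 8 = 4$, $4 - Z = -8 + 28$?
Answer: $-17248$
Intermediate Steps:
$Z = -16$ ($Z = 4 - \left(-8 + 28\right) = 4 - 20 = -16$)
$u = 12$ ($u = 8 + 4 = 12$)
$- 49 Z \left(-34 + u\right) = \left(-49\right) \left(-16\right) \left(-34 + 12\right) = 784 \left(-22\right) = -17248$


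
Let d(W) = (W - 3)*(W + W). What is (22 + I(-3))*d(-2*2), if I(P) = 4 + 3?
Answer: 1624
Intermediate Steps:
I(P) = 7
d(W) = 2*W*(-3 + W) (d(W) = (-3 + W)*(2*W) = 2*W*(-3 + W))
(22 + I(-3))*d(-2*2) = (22 + 7)*(2*(-2*2)*(-3 - 2*2)) = 29*(2*(-4)*(-3 - 4)) = 29*(2*(-4)*(-7)) = 29*56 = 1624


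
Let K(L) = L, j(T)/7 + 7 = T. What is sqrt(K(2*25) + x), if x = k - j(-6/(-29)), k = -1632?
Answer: I*sqrt(1290471)/29 ≈ 39.172*I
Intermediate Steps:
j(T) = -49 + 7*T
x = -45949/29 (x = -1632 - (-49 + 7*(-6/(-29))) = -1632 - (-49 + 7*(-6*(-1/29))) = -1632 - (-49 + 7*(6/29)) = -1632 - (-49 + 42/29) = -1632 - 1*(-1379/29) = -1632 + 1379/29 = -45949/29 ≈ -1584.4)
sqrt(K(2*25) + x) = sqrt(2*25 - 45949/29) = sqrt(50 - 45949/29) = sqrt(-44499/29) = I*sqrt(1290471)/29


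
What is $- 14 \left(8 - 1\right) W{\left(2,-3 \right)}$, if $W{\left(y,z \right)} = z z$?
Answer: $-882$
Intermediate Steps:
$W{\left(y,z \right)} = z^{2}$
$- 14 \left(8 - 1\right) W{\left(2,-3 \right)} = - 14 \left(8 - 1\right) \left(-3\right)^{2} = - 14 \left(8 - 1\right) 9 = \left(-14\right) 7 \cdot 9 = \left(-98\right) 9 = -882$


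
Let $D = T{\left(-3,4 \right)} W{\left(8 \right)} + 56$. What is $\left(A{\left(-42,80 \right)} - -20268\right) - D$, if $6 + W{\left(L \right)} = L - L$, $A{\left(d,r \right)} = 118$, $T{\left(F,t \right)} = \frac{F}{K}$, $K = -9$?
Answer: $20332$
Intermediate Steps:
$T{\left(F,t \right)} = - \frac{F}{9}$ ($T{\left(F,t \right)} = \frac{F}{-9} = F \left(- \frac{1}{9}\right) = - \frac{F}{9}$)
$W{\left(L \right)} = -6$ ($W{\left(L \right)} = -6 + \left(L - L\right) = -6 + 0 = -6$)
$D = 54$ ($D = \left(- \frac{1}{9}\right) \left(-3\right) \left(-6\right) + 56 = \frac{1}{3} \left(-6\right) + 56 = -2 + 56 = 54$)
$\left(A{\left(-42,80 \right)} - -20268\right) - D = \left(118 - -20268\right) - 54 = \left(118 + 20268\right) - 54 = 20386 - 54 = 20332$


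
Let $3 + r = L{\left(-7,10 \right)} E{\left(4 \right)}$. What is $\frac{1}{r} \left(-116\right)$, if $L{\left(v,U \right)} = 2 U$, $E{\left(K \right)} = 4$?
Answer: $- \frac{116}{77} \approx -1.5065$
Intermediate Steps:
$r = 77$ ($r = -3 + 2 \cdot 10 \cdot 4 = -3 + 20 \cdot 4 = -3 + 80 = 77$)
$\frac{1}{r} \left(-116\right) = \frac{1}{77} \left(-116\right) = - \frac{116}{77}$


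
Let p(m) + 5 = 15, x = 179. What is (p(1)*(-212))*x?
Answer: -379480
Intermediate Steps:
p(m) = 10 (p(m) = -5 + 15 = 10)
(p(1)*(-212))*x = (10*(-212))*179 = -2120*179 = -379480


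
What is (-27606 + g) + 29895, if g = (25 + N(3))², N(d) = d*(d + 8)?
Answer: 5653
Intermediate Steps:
N(d) = d*(8 + d)
g = 3364 (g = (25 + 3*(8 + 3))² = (25 + 3*11)² = (25 + 33)² = 58² = 3364)
(-27606 + g) + 29895 = (-27606 + 3364) + 29895 = -24242 + 29895 = 5653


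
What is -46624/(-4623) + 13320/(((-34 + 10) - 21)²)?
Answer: 1155496/69345 ≈ 16.663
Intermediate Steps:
-46624/(-4623) + 13320/(((-34 + 10) - 21)²) = -46624*(-1/4623) + 13320/((-24 - 21)²) = 46624/4623 + 13320/((-45)²) = 46624/4623 + 13320/2025 = 46624/4623 + 13320*(1/2025) = 46624/4623 + 296/45 = 1155496/69345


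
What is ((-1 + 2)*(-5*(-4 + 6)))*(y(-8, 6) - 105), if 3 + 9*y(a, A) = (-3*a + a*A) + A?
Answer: 3220/3 ≈ 1073.3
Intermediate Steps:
y(a, A) = -⅓ - a/3 + A/9 + A*a/9 (y(a, A) = -⅓ + ((-3*a + a*A) + A)/9 = -⅓ + ((-3*a + A*a) + A)/9 = -⅓ + (A - 3*a + A*a)/9 = -⅓ + (-a/3 + A/9 + A*a/9) = -⅓ - a/3 + A/9 + A*a/9)
((-1 + 2)*(-5*(-4 + 6)))*(y(-8, 6) - 105) = ((-1 + 2)*(-5*(-4 + 6)))*((-⅓ - ⅓*(-8) + (⅑)*6 + (⅑)*6*(-8)) - 105) = (1*(-5*2))*((-⅓ + 8/3 + ⅔ - 16/3) - 105) = (1*(-10))*(-7/3 - 105) = -10*(-322/3) = 3220/3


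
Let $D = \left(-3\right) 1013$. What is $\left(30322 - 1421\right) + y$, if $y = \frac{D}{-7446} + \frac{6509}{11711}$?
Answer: $\frac{840084773083}{29066702} \approx 28902.0$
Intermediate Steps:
$D = -3039$
$y = \frac{28018581}{29066702}$ ($y = - \frac{3039}{-7446} + \frac{6509}{11711} = \left(-3039\right) \left(- \frac{1}{7446}\right) + 6509 \cdot \frac{1}{11711} = \frac{1013}{2482} + \frac{6509}{11711} = \frac{28018581}{29066702} \approx 0.96394$)
$\left(30322 - 1421\right) + y = \left(30322 - 1421\right) + \frac{28018581}{29066702} = 28901 + \frac{28018581}{29066702} = \frac{840084773083}{29066702}$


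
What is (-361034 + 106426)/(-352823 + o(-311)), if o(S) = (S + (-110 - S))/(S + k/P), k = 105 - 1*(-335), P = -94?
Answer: 3777618896/5234829681 ≈ 0.72163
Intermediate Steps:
k = 440 (k = 105 + 335 = 440)
o(S) = -110/(-220/47 + S) (o(S) = (S + (-110 - S))/(S + 440/(-94)) = -110/(S + 440*(-1/94)) = -110/(S - 220/47) = -110/(-220/47 + S))
(-361034 + 106426)/(-352823 + o(-311)) = (-361034 + 106426)/(-352823 - 5170/(-220 + 47*(-311))) = -254608/(-352823 - 5170/(-220 - 14617)) = -254608/(-352823 - 5170/(-14837)) = -254608/(-352823 - 5170*(-1/14837)) = -254608/(-352823 + 5170/14837) = -254608/(-5234829681/14837) = -254608*(-14837/5234829681) = 3777618896/5234829681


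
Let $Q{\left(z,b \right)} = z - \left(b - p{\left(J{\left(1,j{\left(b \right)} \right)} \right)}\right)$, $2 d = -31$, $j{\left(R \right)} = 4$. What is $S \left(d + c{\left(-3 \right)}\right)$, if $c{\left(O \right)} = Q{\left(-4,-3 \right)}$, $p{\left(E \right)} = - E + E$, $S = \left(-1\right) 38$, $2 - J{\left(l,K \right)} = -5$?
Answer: $627$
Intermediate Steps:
$d = - \frac{31}{2}$ ($d = \frac{1}{2} \left(-31\right) = - \frac{31}{2} \approx -15.5$)
$J{\left(l,K \right)} = 7$ ($J{\left(l,K \right)} = 2 - -5 = 2 + 5 = 7$)
$S = -38$
$p{\left(E \right)} = 0$
$Q{\left(z,b \right)} = z - b$ ($Q{\left(z,b \right)} = z + \left(0 - b\right) = z - b$)
$c{\left(O \right)} = -1$ ($c{\left(O \right)} = -4 - -3 = -4 + 3 = -1$)
$S \left(d + c{\left(-3 \right)}\right) = - 38 \left(- \frac{31}{2} - 1\right) = \left(-38\right) \left(- \frac{33}{2}\right) = 627$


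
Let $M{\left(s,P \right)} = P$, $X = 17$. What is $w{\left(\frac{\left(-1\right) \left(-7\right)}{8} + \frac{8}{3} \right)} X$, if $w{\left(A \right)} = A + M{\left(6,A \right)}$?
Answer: $\frac{1445}{12} \approx 120.42$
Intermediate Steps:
$w{\left(A \right)} = 2 A$ ($w{\left(A \right)} = A + A = 2 A$)
$w{\left(\frac{\left(-1\right) \left(-7\right)}{8} + \frac{8}{3} \right)} X = 2 \left(\frac{\left(-1\right) \left(-7\right)}{8} + \frac{8}{3}\right) 17 = 2 \left(7 \cdot \frac{1}{8} + 8 \cdot \frac{1}{3}\right) 17 = 2 \left(\frac{7}{8} + \frac{8}{3}\right) 17 = 2 \cdot \frac{85}{24} \cdot 17 = \frac{85}{12} \cdot 17 = \frac{1445}{12}$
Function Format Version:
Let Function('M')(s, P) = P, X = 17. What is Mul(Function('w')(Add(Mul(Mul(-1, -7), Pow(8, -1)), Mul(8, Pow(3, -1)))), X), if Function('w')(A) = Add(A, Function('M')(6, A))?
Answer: Rational(1445, 12) ≈ 120.42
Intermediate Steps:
Function('w')(A) = Mul(2, A) (Function('w')(A) = Add(A, A) = Mul(2, A))
Mul(Function('w')(Add(Mul(Mul(-1, -7), Pow(8, -1)), Mul(8, Pow(3, -1)))), X) = Mul(Mul(2, Add(Mul(Mul(-1, -7), Pow(8, -1)), Mul(8, Pow(3, -1)))), 17) = Mul(Mul(2, Add(Mul(7, Rational(1, 8)), Mul(8, Rational(1, 3)))), 17) = Mul(Mul(2, Add(Rational(7, 8), Rational(8, 3))), 17) = Mul(Mul(2, Rational(85, 24)), 17) = Mul(Rational(85, 12), 17) = Rational(1445, 12)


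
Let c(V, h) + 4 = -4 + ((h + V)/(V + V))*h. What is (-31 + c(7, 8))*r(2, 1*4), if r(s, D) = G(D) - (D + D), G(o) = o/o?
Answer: 213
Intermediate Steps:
G(o) = 1
c(V, h) = -8 + h*(V + h)/(2*V) (c(V, h) = -4 + (-4 + ((h + V)/(V + V))*h) = -4 + (-4 + ((V + h)/((2*V)))*h) = -4 + (-4 + ((V + h)*(1/(2*V)))*h) = -4 + (-4 + ((V + h)/(2*V))*h) = -4 + (-4 + h*(V + h)/(2*V)) = -8 + h*(V + h)/(2*V))
r(s, D) = 1 - 2*D (r(s, D) = 1 - (D + D) = 1 - 2*D)
(-31 + c(7, 8))*r(2, 1*4) = (-31 + (½)*(8² + 7*(-16 + 8))/7)*(1 - 2*4) = (-31 + (½)*(⅐)*(64 + 7*(-8)))*(1 - 2*4) = (-31 + (½)*(⅐)*(64 - 56))*(1 - 8) = (-31 + (½)*(⅐)*8)*(-7) = (-31 + 4/7)*(-7) = -213/7*(-7) = 213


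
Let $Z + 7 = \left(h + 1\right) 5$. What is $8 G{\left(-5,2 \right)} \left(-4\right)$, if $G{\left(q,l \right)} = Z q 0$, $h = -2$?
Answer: $0$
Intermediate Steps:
$Z = -12$ ($Z = -7 + \left(-2 + 1\right) 5 = -7 - 5 = -12$)
$G{\left(q,l \right)} = 0$ ($G{\left(q,l \right)} = - 12 q 0 = 0$)
$8 G{\left(-5,2 \right)} \left(-4\right) = 8 \cdot 0 \left(-4\right) = 0 \left(-4\right) = 0$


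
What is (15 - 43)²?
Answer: 784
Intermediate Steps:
(15 - 43)² = (-28)² = 784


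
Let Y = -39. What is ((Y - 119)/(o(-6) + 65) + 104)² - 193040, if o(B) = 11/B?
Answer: -26248671616/143641 ≈ -1.8274e+5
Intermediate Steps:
((Y - 119)/(o(-6) + 65) + 104)² - 193040 = ((-39 - 119)/(11/(-6) + 65) + 104)² - 193040 = (-158/(11*(-⅙) + 65) + 104)² - 193040 = (-158/(-11/6 + 65) + 104)² - 193040 = (-158/379/6 + 104)² - 193040 = (-158*6/379 + 104)² - 193040 = (-948/379 + 104)² - 193040 = (38468/379)² - 193040 = 1479787024/143641 - 193040 = -26248671616/143641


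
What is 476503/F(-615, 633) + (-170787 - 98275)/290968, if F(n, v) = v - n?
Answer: 17288916941/45391008 ≈ 380.89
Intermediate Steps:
476503/F(-615, 633) + (-170787 - 98275)/290968 = 476503/(633 - 1*(-615)) + (-170787 - 98275)/290968 = 476503/(633 + 615) - 269062*1/290968 = 476503/1248 - 134531/145484 = 17288916941/45391008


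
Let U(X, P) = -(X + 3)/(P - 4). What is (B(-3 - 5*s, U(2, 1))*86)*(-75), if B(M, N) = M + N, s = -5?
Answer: -152650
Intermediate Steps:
U(X, P) = -(3 + X)/(-4 + P)
(B(-3 - 5*s, U(2, 1))*86)*(-75) = (((-3 - 5*(-5)) + (-3 - 1*2)/(-4 + 1))*86)*(-75) = (((-3 + 25) + (-3 - 2)/(-3))*86)*(-75) = ((22 - 1/3*(-5))*86)*(-75) = ((22 + 5/3)*86)*(-75) = ((71/3)*86)*(-75) = (6106/3)*(-75) = -152650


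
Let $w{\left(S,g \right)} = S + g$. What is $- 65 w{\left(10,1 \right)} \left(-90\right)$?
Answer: $64350$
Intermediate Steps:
$- 65 w{\left(10,1 \right)} \left(-90\right) = - 65 \left(10 + 1\right) \left(-90\right) = \left(-65\right) 11 \left(-90\right) = \left(-715\right) \left(-90\right) = 64350$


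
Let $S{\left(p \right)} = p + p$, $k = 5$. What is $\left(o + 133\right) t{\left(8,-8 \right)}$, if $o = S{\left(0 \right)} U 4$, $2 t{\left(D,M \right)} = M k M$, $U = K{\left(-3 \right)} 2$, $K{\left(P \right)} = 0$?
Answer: $21280$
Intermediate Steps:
$S{\left(p \right)} = 2 p$
$U = 0$ ($U = 0 \cdot 2 = 0$)
$t{\left(D,M \right)} = \frac{5 M^{2}}{2}$ ($t{\left(D,M \right)} = \frac{M 5 M}{2} = \frac{5 M M}{2} = \frac{5 M^{2}}{2}$)
$o = 0$ ($o = 2 \cdot 0 \cdot 0 \cdot 4 = 0 \cdot 0 \cdot 4 = 0 \cdot 4 = 0$)
$\left(o + 133\right) t{\left(8,-8 \right)} = \left(0 + 133\right) \frac{5 \left(-8\right)^{2}}{2} = 133 \cdot \frac{5}{2} \cdot 64 = 133 \cdot 160 = 21280$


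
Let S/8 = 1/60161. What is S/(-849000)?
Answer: -1/6384586125 ≈ -1.5663e-10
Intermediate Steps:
S = 8/60161 ≈ 0.00013298
S/(-849000) = (8/60161)/(-849000) = (8/60161)*(-1/849000) = -1/6384586125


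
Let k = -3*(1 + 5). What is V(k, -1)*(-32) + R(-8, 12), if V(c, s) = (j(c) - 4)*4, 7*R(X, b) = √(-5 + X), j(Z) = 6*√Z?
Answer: 512 - 2304*I*√2 + I*√13/7 ≈ 512.0 - 3257.8*I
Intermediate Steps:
R(X, b) = √(-5 + X)/7
k = -18 (k = -3*6 = -18)
V(c, s) = -16 + 24*√c (V(c, s) = (6*√c - 4)*4 = (-4 + 6*√c)*4 = -16 + 24*√c)
V(k, -1)*(-32) + R(-8, 12) = (-16 + 24*√(-18))*(-32) + √(-5 - 8)/7 = (-16 + 24*(3*I*√2))*(-32) + √(-13)/7 = (-16 + 72*I*√2)*(-32) + (I*√13)/7 = (512 - 2304*I*√2) + I*√13/7 = 512 - 2304*I*√2 + I*√13/7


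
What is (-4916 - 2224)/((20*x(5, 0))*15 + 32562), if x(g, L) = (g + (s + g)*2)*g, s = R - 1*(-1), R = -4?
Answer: -1190/7677 ≈ -0.15501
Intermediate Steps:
s = -3 (s = -4 - 1*(-1) = -4 + 1 = -3)
x(g, L) = g*(-6 + 3*g) (x(g, L) = (g + (-3 + g)*2)*g = (g + (-6 + 2*g))*g = (-6 + 3*g)*g = g*(-6 + 3*g))
(-4916 - 2224)/((20*x(5, 0))*15 + 32562) = (-4916 - 2224)/((20*(3*5*(-2 + 5)))*15 + 32562) = -7140/((20*(3*5*3))*15 + 32562) = -7140/((20*45)*15 + 32562) = -7140/(900*15 + 32562) = -7140/(13500 + 32562) = -7140/46062 = -7140*1/46062 = -1190/7677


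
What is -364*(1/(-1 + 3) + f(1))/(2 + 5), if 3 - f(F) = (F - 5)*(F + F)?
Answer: -598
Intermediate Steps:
f(F) = 3 - 2*F*(-5 + F) (f(F) = 3 - (F - 5)*(F + F) = 3 - (-5 + F)*2*F = 3 - 2*F*(-5 + F))
-364*(1/(-1 + 3) + f(1))/(2 + 5) = -364*(1/(-1 + 3) + (3 - 2*1² + 10*1))/(2 + 5) = -364*(1/2 + (3 - 2*1 + 10))/7 = -364*(½ + (3 - 2 + 10))/7 = -364*(½ + 11)/7 = -4186/7 = -364*23/14 = -598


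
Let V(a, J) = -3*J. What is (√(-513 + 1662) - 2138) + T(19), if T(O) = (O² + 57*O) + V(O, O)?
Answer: -751 + √1149 ≈ -717.10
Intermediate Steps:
T(O) = O² + 54*O (T(O) = (O² + 57*O) - 3*O = O² + 54*O)
(√(-513 + 1662) - 2138) + T(19) = (√(-513 + 1662) - 2138) + 19*(54 + 19) = (√1149 - 2138) + 19*73 = (-2138 + √1149) + 1387 = -751 + √1149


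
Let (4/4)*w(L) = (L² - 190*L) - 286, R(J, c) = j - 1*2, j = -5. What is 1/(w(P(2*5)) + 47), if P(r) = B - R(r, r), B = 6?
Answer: -1/2540 ≈ -0.00039370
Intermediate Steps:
R(J, c) = -7 (R(J, c) = -5 - 1*2 = -5 - 2 = -7)
P(r) = 13 (P(r) = 6 - 1*(-7) = 6 + 7 = 13)
w(L) = -286 + L² - 190*L (w(L) = (L² - 190*L) - 286 = -286 + L² - 190*L)
1/(w(P(2*5)) + 47) = 1/((-286 + 13² - 190*13) + 47) = 1/((-286 + 169 - 2470) + 47) = 1/(-2587 + 47) = 1/(-2540) = -1/2540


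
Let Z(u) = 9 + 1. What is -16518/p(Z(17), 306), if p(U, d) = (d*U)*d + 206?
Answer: -8259/468283 ≈ -0.017637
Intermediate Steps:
Z(u) = 10
p(U, d) = 206 + U*d**2 (p(U, d) = (U*d)*d + 206 = U*d**2 + 206 = 206 + U*d**2)
-16518/p(Z(17), 306) = -16518/(206 + 10*306**2) = -16518/(206 + 10*93636) = -16518/(206 + 936360) = -16518/936566 = -16518*1/936566 = -8259/468283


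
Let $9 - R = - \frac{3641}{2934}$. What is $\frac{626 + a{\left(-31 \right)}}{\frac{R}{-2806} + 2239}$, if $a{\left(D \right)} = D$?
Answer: $\frac{4898518380}{18433218109} \approx 0.26574$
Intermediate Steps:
$R = \frac{30047}{2934}$ ($R = 9 - - \frac{3641}{2934} = 9 + \frac{3641}{2934} = \frac{30047}{2934} \approx 10.241$)
$\frac{626 + a{\left(-31 \right)}}{\frac{R}{-2806} + 2239} = \frac{626 - 31}{\frac{30047}{2934 \left(-2806\right)} + 2239} = \frac{595}{\frac{30047}{2934} \left(- \frac{1}{2806}\right) + 2239} = \frac{595}{- \frac{30047}{8232804} + 2239} = \frac{595}{\frac{18433218109}{8232804}} = 595 \cdot \frac{8232804}{18433218109} = \frac{4898518380}{18433218109}$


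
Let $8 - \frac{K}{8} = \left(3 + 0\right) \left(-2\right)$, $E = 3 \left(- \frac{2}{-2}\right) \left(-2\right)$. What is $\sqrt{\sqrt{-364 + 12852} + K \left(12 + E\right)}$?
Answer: $\sqrt{672 + 2 \sqrt{3122}} \approx 27.996$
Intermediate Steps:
$E = -6$ ($E = 3 \left(\left(-2\right) \left(- \frac{1}{2}\right)\right) \left(-2\right) = 3 \cdot 1 \left(-2\right) = 3 \left(-2\right) = -6$)
$K = 112$ ($K = 64 - 8 \left(3 + 0\right) \left(-2\right) = 64 - 8 \cdot 3 \left(-2\right) = 64 - -48 = 64 + 48 = 112$)
$\sqrt{\sqrt{-364 + 12852} + K \left(12 + E\right)} = \sqrt{\sqrt{-364 + 12852} + 112 \left(12 - 6\right)} = \sqrt{\sqrt{12488} + 112 \cdot 6} = \sqrt{2 \sqrt{3122} + 672} = \sqrt{672 + 2 \sqrt{3122}}$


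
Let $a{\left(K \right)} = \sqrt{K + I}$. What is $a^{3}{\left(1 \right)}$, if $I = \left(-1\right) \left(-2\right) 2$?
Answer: $5 \sqrt{5} \approx 11.18$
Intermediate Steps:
$I = 4$ ($I = 2 \cdot 2 = 4$)
$a{\left(K \right)} = \sqrt{4 + K}$ ($a{\left(K \right)} = \sqrt{K + 4} = \sqrt{4 + K}$)
$a^{3}{\left(1 \right)} = \left(\sqrt{4 + 1}\right)^{3} = \left(\sqrt{5}\right)^{3} = 5 \sqrt{5}$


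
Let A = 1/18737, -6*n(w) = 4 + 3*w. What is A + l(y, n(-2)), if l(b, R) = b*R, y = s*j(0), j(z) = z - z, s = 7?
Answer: 1/18737 ≈ 5.3370e-5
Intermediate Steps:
j(z) = 0
n(w) = -2/3 - w/2 (n(w) = -(4 + 3*w)/6 = -2/3 - w/2)
A = 1/18737 ≈ 5.3370e-5
y = 0 (y = 7*0 = 0)
l(b, R) = R*b
A + l(y, n(-2)) = 1/18737 + (-2/3 - 1/2*(-2))*0 = 1/18737 + (-2/3 + 1)*0 = 1/18737 + (1/3)*0 = 1/18737 + 0 = 1/18737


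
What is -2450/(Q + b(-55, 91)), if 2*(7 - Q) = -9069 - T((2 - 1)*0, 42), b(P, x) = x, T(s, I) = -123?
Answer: -350/653 ≈ -0.53599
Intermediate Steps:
Q = 4480 (Q = 7 - (-9069 - 1*(-123))/2 = 7 - (-9069 + 123)/2 = 7 - ½*(-8946) = 7 + 4473 = 4480)
-2450/(Q + b(-55, 91)) = -2450/(4480 + 91) = -2450/4571 = -2450*1/4571 = -350/653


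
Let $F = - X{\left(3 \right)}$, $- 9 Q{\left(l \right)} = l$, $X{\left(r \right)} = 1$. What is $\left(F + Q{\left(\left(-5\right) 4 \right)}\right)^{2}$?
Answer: $\frac{121}{81} \approx 1.4938$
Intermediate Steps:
$Q{\left(l \right)} = - \frac{l}{9}$
$F = -1$ ($F = \left(-1\right) 1 = -1$)
$\left(F + Q{\left(\left(-5\right) 4 \right)}\right)^{2} = \left(-1 - \frac{\left(-5\right) 4}{9}\right)^{2} = \left(-1 - - \frac{20}{9}\right)^{2} = \left(-1 + \frac{20}{9}\right)^{2} = \left(\frac{11}{9}\right)^{2} = \frac{121}{81}$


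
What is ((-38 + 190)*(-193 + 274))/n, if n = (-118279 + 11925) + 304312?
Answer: 2052/32993 ≈ 0.062195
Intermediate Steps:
n = 197958 (n = -106354 + 304312 = 197958)
((-38 + 190)*(-193 + 274))/n = ((-38 + 190)*(-193 + 274))/197958 = (152*81)*(1/197958) = 12312*(1/197958) = 2052/32993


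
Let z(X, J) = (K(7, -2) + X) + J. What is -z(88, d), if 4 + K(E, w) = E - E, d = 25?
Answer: -109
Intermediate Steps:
K(E, w) = -4 (K(E, w) = -4 + (E - E) = -4 + 0 = -4)
z(X, J) = -4 + J + X (z(X, J) = (-4 + X) + J = -4 + J + X)
-z(88, d) = -(-4 + 25 + 88) = -1*109 = -109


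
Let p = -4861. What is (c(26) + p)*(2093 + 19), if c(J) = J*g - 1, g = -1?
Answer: -10323456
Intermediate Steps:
c(J) = -1 - J (c(J) = J*(-1) - 1 = -J - 1 = -1 - J)
(c(26) + p)*(2093 + 19) = ((-1 - 1*26) - 4861)*(2093 + 19) = ((-1 - 26) - 4861)*2112 = (-27 - 4861)*2112 = -4888*2112 = -10323456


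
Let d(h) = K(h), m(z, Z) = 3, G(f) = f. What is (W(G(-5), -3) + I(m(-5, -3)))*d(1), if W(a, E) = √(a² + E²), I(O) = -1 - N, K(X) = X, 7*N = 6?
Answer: -13/7 + √34 ≈ 3.9738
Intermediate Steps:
N = 6/7 (N = (⅐)*6 = 6/7 ≈ 0.85714)
I(O) = -13/7 (I(O) = -1 - 1*6/7 = -1 - 6/7 = -13/7)
d(h) = h
W(a, E) = √(E² + a²)
(W(G(-5), -3) + I(m(-5, -3)))*d(1) = (√((-3)² + (-5)²) - 13/7)*1 = (√(9 + 25) - 13/7)*1 = (√34 - 13/7)*1 = (-13/7 + √34)*1 = -13/7 + √34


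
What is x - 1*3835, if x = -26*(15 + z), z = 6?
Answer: -4381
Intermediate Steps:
x = -546 (x = -26*(15 + 6) = -26*21 = -546)
x - 1*3835 = -546 - 1*3835 = -546 - 3835 = -4381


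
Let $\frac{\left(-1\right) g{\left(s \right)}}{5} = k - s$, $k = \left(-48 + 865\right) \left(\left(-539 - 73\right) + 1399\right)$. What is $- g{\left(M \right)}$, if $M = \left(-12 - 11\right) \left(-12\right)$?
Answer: $3213515$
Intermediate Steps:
$M = 276$ ($M = \left(-23\right) \left(-12\right) = 276$)
$k = 642979$ ($k = 817 \left(-612 + 1399\right) = 817 \cdot 787 = 642979$)
$g{\left(s \right)} = -3214895 + 5 s$ ($g{\left(s \right)} = - 5 \left(642979 - s\right) = -3214895 + 5 s$)
$- g{\left(M \right)} = - (-3214895 + 5 \cdot 276) = - (-3214895 + 1380) = \left(-1\right) \left(-3213515\right) = 3213515$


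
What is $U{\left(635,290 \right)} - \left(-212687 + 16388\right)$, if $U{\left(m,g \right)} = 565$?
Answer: $196864$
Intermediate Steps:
$U{\left(635,290 \right)} - \left(-212687 + 16388\right) = 565 - \left(-212687 + 16388\right) = 565 - -196299 = 565 + 196299 = 196864$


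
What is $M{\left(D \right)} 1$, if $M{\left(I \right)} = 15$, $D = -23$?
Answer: $15$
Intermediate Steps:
$M{\left(D \right)} 1 = 15 \cdot 1 = 15$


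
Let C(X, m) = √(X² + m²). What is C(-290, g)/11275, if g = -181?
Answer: √116861/11275 ≈ 0.030319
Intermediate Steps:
C(-290, g)/11275 = √((-290)² + (-181)²)/11275 = √(84100 + 32761)*(1/11275) = √116861*(1/11275) = √116861/11275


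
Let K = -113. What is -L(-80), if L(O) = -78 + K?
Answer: 191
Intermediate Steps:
L(O) = -191 (L(O) = -78 - 113 = -191)
-L(-80) = -1*(-191) = 191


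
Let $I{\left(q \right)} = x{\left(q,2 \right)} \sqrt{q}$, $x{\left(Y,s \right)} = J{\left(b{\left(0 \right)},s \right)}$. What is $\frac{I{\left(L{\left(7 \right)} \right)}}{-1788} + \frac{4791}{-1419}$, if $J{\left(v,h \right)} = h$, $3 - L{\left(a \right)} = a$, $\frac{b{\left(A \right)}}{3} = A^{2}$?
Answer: $- \frac{1597}{473} - \frac{i}{447} \approx -3.3763 - 0.0022371 i$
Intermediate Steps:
$b{\left(A \right)} = 3 A^{2}$
$L{\left(a \right)} = 3 - a$
$x{\left(Y,s \right)} = s$
$I{\left(q \right)} = 2 \sqrt{q}$
$\frac{I{\left(L{\left(7 \right)} \right)}}{-1788} + \frac{4791}{-1419} = \frac{2 \sqrt{3 - 7}}{-1788} + \frac{4791}{-1419} = 2 \sqrt{3 - 7} \left(- \frac{1}{1788}\right) + 4791 \left(- \frac{1}{1419}\right) = 2 \sqrt{-4} \left(- \frac{1}{1788}\right) - \frac{1597}{473} = 2 \cdot 2 i \left(- \frac{1}{1788}\right) - \frac{1597}{473} = 4 i \left(- \frac{1}{1788}\right) - \frac{1597}{473} = - \frac{i}{447} - \frac{1597}{473} = - \frac{1597}{473} - \frac{i}{447}$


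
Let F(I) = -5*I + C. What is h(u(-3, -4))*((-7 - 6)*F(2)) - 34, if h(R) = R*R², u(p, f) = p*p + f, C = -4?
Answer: 22716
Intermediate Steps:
u(p, f) = f + p² (u(p, f) = p² + f = f + p²)
h(R) = R³
F(I) = -4 - 5*I (F(I) = -5*I - 4 = -4 - 5*I)
h(u(-3, -4))*((-7 - 6)*F(2)) - 34 = (-4 + (-3)²)³*((-7 - 6)*(-4 - 5*2)) - 34 = (-4 + 9)³*(-13*(-4 - 10)) - 34 = 5³*(-13*(-14)) - 34 = 125*182 - 34 = 22750 - 34 = 22716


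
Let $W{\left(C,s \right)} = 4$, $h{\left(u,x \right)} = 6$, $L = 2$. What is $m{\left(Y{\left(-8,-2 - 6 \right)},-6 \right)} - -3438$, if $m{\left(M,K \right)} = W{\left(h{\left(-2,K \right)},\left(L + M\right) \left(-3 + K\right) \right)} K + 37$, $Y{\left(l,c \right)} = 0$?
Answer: $3451$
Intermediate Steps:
$m{\left(M,K \right)} = 37 + 4 K$ ($m{\left(M,K \right)} = 4 K + 37 = 37 + 4 K$)
$m{\left(Y{\left(-8,-2 - 6 \right)},-6 \right)} - -3438 = \left(37 + 4 \left(-6\right)\right) - -3438 = \left(37 - 24\right) + 3438 = 13 + 3438 = 3451$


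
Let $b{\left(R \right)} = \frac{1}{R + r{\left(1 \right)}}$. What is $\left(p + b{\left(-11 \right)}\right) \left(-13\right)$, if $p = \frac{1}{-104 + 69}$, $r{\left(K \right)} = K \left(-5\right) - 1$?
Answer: $\frac{676}{595} \approx 1.1361$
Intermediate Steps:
$r{\left(K \right)} = -1 - 5 K$ ($r{\left(K \right)} = - 5 K - 1 = -1 - 5 K$)
$b{\left(R \right)} = \frac{1}{-6 + R}$ ($b{\left(R \right)} = \frac{1}{R - 6} = \frac{1}{-6 + R}$)
$p = - \frac{1}{35}$ ($p = \frac{1}{-35} = - \frac{1}{35} \approx -0.028571$)
$\left(p + b{\left(-11 \right)}\right) \left(-13\right) = \left(- \frac{1}{35} + \frac{1}{-6 - 11}\right) \left(-13\right) = \left(- \frac{1}{35} + \frac{1}{-17}\right) \left(-13\right) = \left(- \frac{1}{35} - \frac{1}{17}\right) \left(-13\right) = \left(- \frac{52}{595}\right) \left(-13\right) = \frac{676}{595}$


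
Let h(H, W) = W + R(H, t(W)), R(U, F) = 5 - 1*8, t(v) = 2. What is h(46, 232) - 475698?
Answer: -475469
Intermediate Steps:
R(U, F) = -3 (R(U, F) = 5 - 8 = -3)
h(H, W) = -3 + W (h(H, W) = W - 3 = -3 + W)
h(46, 232) - 475698 = (-3 + 232) - 475698 = 229 - 475698 = -475469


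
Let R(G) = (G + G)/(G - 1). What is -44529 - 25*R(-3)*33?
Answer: -91533/2 ≈ -45767.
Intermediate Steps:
R(G) = 2*G/(-1 + G) (R(G) = (2*G)/(-1 + G) = 2*G/(-1 + G))
-44529 - 25*R(-3)*33 = -44529 - 25*(2*(-3)/(-1 - 3))*33 = -44529 - 25*(2*(-3)/(-4))*33 = -44529 - 25*(2*(-3)*(-1/4))*33 = -44529 - 25*(3/2)*33 = -44529 - 75*33/2 = -44529 - 1*2475/2 = -44529 - 2475/2 = -91533/2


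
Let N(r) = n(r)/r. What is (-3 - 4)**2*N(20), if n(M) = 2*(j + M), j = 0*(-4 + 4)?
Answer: 98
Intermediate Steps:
j = 0 (j = 0*0 = 0)
n(M) = 2*M (n(M) = 2*(0 + M) = 2*M)
N(r) = 2 (N(r) = (2*r)/r = 2)
(-3 - 4)**2*N(20) = (-3 - 4)**2*2 = (-7)**2*2 = 49*2 = 98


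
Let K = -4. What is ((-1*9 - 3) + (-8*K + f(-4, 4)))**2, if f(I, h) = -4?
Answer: 256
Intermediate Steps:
((-1*9 - 3) + (-8*K + f(-4, 4)))**2 = ((-1*9 - 3) + (-8*(-4) - 4))**2 = ((-9 - 3) + (32 - 4))**2 = (-12 + 28)**2 = 16**2 = 256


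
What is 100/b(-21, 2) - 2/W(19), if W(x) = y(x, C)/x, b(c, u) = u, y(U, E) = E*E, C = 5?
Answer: 1212/25 ≈ 48.480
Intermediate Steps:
y(U, E) = E**2
W(x) = 25/x (W(x) = 5**2/x = 25/x)
100/b(-21, 2) - 2/W(19) = 100/2 - 2/(25/19) = 100*(1/2) - 2/(25*(1/19)) = 50 - 2/25/19 = 50 - 2*19/25 = 50 - 38/25 = 1212/25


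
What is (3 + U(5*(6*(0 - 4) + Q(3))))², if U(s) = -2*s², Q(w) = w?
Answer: 486070209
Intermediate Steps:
(3 + U(5*(6*(0 - 4) + Q(3))))² = (3 - 2*25*(6*(0 - 4) + 3)²)² = (3 - 2*25*(6*(-4) + 3)²)² = (3 - 2*25*(-24 + 3)²)² = (3 - 2*(5*(-21))²)² = (3 - 2*(-105)²)² = (3 - 2*11025)² = (3 - 22050)² = (-22047)² = 486070209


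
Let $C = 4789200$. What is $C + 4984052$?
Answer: $9773252$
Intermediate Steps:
$C + 4984052 = 4789200 + 4984052 = 9773252$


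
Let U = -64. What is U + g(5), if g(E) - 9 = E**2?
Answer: -30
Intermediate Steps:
g(E) = 9 + E**2
U + g(5) = -64 + (9 + 5**2) = -64 + (9 + 25) = -64 + 34 = -30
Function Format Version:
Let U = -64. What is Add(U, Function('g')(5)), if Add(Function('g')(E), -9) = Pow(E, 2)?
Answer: -30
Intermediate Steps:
Function('g')(E) = Add(9, Pow(E, 2))
Add(U, Function('g')(5)) = Add(-64, Add(9, Pow(5, 2))) = Add(-64, Add(9, 25)) = Add(-64, 34) = -30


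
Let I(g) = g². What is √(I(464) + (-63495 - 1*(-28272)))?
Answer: √180073 ≈ 424.35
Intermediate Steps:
√(I(464) + (-63495 - 1*(-28272))) = √(464² + (-63495 - 1*(-28272))) = √(215296 + (-63495 + 28272)) = √(215296 - 35223) = √180073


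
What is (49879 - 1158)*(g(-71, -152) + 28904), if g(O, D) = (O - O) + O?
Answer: 1404772593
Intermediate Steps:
g(O, D) = O (g(O, D) = 0 + O = O)
(49879 - 1158)*(g(-71, -152) + 28904) = (49879 - 1158)*(-71 + 28904) = 48721*28833 = 1404772593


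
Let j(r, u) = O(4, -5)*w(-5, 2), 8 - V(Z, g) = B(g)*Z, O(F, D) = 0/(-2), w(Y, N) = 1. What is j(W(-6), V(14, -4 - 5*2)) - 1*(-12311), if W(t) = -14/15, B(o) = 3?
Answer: 12311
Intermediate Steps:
W(t) = -14/15 (W(t) = -14*1/15 = -14/15)
O(F, D) = 0 (O(F, D) = 0*(-½) = 0)
V(Z, g) = 8 - 3*Z
j(r, u) = 0 (j(r, u) = 0*1 = 0)
j(W(-6), V(14, -4 - 5*2)) - 1*(-12311) = 0 - 1*(-12311) = 0 + 12311 = 12311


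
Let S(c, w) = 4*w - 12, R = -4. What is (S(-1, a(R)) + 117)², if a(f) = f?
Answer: 7921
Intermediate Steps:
S(c, w) = -12 + 4*w
(S(-1, a(R)) + 117)² = ((-12 + 4*(-4)) + 117)² = ((-12 - 16) + 117)² = (-28 + 117)² = 89² = 7921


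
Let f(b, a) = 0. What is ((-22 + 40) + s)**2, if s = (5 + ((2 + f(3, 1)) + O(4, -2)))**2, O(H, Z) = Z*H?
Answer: 361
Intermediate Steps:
O(H, Z) = H*Z
s = 1 (s = (5 + ((2 + 0) + 4*(-2)))**2 = (5 + (2 - 8))**2 = (5 - 6)**2 = (-1)**2 = 1)
((-22 + 40) + s)**2 = ((-22 + 40) + 1)**2 = (18 + 1)**2 = 19**2 = 361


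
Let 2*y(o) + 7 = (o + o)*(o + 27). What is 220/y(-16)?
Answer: -440/359 ≈ -1.2256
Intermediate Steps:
y(o) = -7/2 + o*(27 + o) (y(o) = -7/2 + ((o + o)*(o + 27))/2 = -7/2 + ((2*o)*(27 + o))/2 = -7/2 + (2*o*(27 + o))/2 = -7/2 + o*(27 + o))
220/y(-16) = 220/(-7/2 + (-16)² + 27*(-16)) = 220/(-7/2 + 256 - 432) = 220/(-359/2) = 220*(-2/359) = -440/359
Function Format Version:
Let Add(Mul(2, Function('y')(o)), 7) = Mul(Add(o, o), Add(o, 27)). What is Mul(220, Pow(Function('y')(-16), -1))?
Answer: Rational(-440, 359) ≈ -1.2256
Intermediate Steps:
Function('y')(o) = Add(Rational(-7, 2), Mul(o, Add(27, o))) (Function('y')(o) = Add(Rational(-7, 2), Mul(Rational(1, 2), Mul(Add(o, o), Add(o, 27)))) = Add(Rational(-7, 2), Mul(Rational(1, 2), Mul(Mul(2, o), Add(27, o)))) = Add(Rational(-7, 2), Mul(Rational(1, 2), Mul(2, o, Add(27, o)))) = Add(Rational(-7, 2), Mul(o, Add(27, o))))
Mul(220, Pow(Function('y')(-16), -1)) = Mul(220, Pow(Add(Rational(-7, 2), Pow(-16, 2), Mul(27, -16)), -1)) = Mul(220, Pow(Add(Rational(-7, 2), 256, -432), -1)) = Mul(220, Pow(Rational(-359, 2), -1)) = Mul(220, Rational(-2, 359)) = Rational(-440, 359)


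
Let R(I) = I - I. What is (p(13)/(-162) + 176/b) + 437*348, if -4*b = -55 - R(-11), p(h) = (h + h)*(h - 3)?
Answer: 61595314/405 ≈ 1.5209e+5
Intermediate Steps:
p(h) = 2*h*(-3 + h) (p(h) = (2*h)*(-3 + h) = 2*h*(-3 + h))
R(I) = 0
b = 55/4 (b = -(-55 - 1*0)/4 = -(-55 + 0)/4 = -¼*(-55) = 55/4 ≈ 13.750)
(p(13)/(-162) + 176/b) + 437*348 = ((2*13*(-3 + 13))/(-162) + 176/(55/4)) + 437*348 = ((2*13*10)*(-1/162) + 176*(4/55)) + 152076 = (260*(-1/162) + 64/5) + 152076 = (-130/81 + 64/5) + 152076 = 4534/405 + 152076 = 61595314/405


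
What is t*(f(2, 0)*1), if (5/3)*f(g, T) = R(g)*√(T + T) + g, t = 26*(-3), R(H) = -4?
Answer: -468/5 ≈ -93.600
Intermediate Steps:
t = -78
f(g, T) = 3*g/5 - 12*√2*√T/5 (f(g, T) = 3*(-4*√(T + T) + g)/5 = 3*(-4*√2*√T + g)/5 = 3*(g - 4*√2*√T)/5 = 3*g/5 - 12*√2*√T/5)
t*(f(2, 0)*1) = -78*((⅗)*2 - 12*√2*√0/5) = -78*(6/5 - 12/5*√2*0) = -78*(6/5 + 0) = -468/5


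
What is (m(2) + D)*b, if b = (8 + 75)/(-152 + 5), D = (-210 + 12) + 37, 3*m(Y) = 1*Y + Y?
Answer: 39757/441 ≈ 90.152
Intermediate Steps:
m(Y) = 2*Y/3 (m(Y) = (1*Y + Y)/3 = (Y + Y)/3 = (2*Y)/3 = 2*Y/3)
D = -161 (D = -198 + 37 = -161)
b = -83/147 (b = 83/(-147) = 83*(-1/147) = -83/147 ≈ -0.56463)
(m(2) + D)*b = ((2/3)*2 - 161)*(-83/147) = (4/3 - 161)*(-83/147) = -479/3*(-83/147) = 39757/441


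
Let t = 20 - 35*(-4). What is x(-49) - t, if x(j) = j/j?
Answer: -159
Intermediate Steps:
x(j) = 1
t = 160 (t = 20 + 140 = 160)
x(-49) - t = 1 - 1*160 = 1 - 160 = -159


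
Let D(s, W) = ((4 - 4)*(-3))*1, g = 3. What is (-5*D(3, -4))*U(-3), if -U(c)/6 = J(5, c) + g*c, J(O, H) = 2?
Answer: 0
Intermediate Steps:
D(s, W) = 0 (D(s, W) = (0*(-3))*1 = 0*1 = 0)
U(c) = -12 - 18*c (U(c) = -6*(2 + 3*c) = -12 - 18*c)
(-5*D(3, -4))*U(-3) = (-5*0)*(-12 - 18*(-3)) = 0*(-12 + 54) = 0*42 = 0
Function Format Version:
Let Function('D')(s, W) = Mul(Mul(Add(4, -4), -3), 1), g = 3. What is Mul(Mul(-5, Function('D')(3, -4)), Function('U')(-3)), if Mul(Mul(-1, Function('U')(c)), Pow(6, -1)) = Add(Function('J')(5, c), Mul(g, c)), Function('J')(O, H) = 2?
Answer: 0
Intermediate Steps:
Function('D')(s, W) = 0 (Function('D')(s, W) = Mul(Mul(0, -3), 1) = Mul(0, 1) = 0)
Function('U')(c) = Add(-12, Mul(-18, c)) (Function('U')(c) = Mul(-6, Add(2, Mul(3, c))) = Add(-12, Mul(-18, c)))
Mul(Mul(-5, Function('D')(3, -4)), Function('U')(-3)) = Mul(Mul(-5, 0), Add(-12, Mul(-18, -3))) = Mul(0, Add(-12, 54)) = Mul(0, 42) = 0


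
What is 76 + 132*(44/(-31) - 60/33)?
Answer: -10892/31 ≈ -351.35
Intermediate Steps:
76 + 132*(44/(-31) - 60/33) = 76 + 132*(44*(-1/31) - 60*1/33) = 76 + 132*(-44/31 - 20/11) = 76 + 132*(-1104/341) = 76 - 13248/31 = -10892/31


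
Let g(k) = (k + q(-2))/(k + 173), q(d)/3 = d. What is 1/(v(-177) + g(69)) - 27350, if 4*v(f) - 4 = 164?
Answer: -279708208/10227 ≈ -27350.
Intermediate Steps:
q(d) = 3*d
v(f) = 42 (v(f) = 1 + (1/4)*164 = 1 + 41 = 42)
g(k) = (-6 + k)/(173 + k) (g(k) = (k + 3*(-2))/(k + 173) = (k - 6)/(173 + k) = (-6 + k)/(173 + k))
1/(v(-177) + g(69)) - 27350 = 1/(42 + (-6 + 69)/(173 + 69)) - 27350 = 1/(42 + 63/242) - 27350 = 1/(10227/242) - 27350 = 242/10227 - 27350 = -279708208/10227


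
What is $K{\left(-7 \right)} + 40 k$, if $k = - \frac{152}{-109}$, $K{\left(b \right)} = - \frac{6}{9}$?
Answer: $\frac{18022}{327} \approx 55.113$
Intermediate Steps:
$K{\left(b \right)} = - \frac{2}{3}$ ($K{\left(b \right)} = \left(-6\right) \frac{1}{9} = - \frac{2}{3}$)
$k = \frac{152}{109}$ ($k = \left(-152\right) \left(- \frac{1}{109}\right) = \frac{152}{109} \approx 1.3945$)
$K{\left(-7 \right)} + 40 k = - \frac{2}{3} + 40 \cdot \frac{152}{109} = - \frac{2}{3} + \frac{6080}{109} = \frac{18022}{327}$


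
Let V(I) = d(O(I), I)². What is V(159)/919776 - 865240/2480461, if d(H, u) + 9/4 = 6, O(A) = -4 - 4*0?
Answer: -4244224558705/12167831982592 ≈ -0.34881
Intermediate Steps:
O(A) = -4 (O(A) = -4 + 0 = -4)
d(H, u) = 15/4 (d(H, u) = -9/4 + 6 = 15/4)
V(I) = 225/16 (V(I) = (15/4)² = 225/16)
V(159)/919776 - 865240/2480461 = (225/16)/919776 - 865240/2480461 = (225/16)*(1/919776) - 865240*1/2480461 = 75/4905472 - 865240/2480461 = -4244224558705/12167831982592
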